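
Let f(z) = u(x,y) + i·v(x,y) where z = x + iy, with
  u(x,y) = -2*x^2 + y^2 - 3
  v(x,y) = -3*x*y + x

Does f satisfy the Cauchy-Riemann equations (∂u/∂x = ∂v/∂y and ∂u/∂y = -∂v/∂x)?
∂u/∂x = -4*x
∂v/∂y = -3*x
∂u/∂y = 2*y
∂v/∂x = 1 - 3*y
∂u/∂x ≠ ∂v/∂y and ∂u/∂y ≠ -∂v/∂x; the Cauchy-Riemann equations are not satisfied, so f is not analytic.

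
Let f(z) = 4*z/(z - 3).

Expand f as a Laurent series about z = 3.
Put w = z - (3), i.e. z = w + 3. The denominator is w, so it suffices to rewrite the numerator in powers of w.

P(z) = 4*z
P(w + 3) = 12 + 4*w

Dividing each term by w:
  f = 12/w + 4

Substituting back w = z - 3:
  f(z) = 12/(z - 3) + 4

The series is finite because the numerator is a polynomial; the negative powers form the principal part, and the coefficient of 1/(z - 3) gives Res(f, 3) = 12.

Final answer: 12/(z - 3) + 4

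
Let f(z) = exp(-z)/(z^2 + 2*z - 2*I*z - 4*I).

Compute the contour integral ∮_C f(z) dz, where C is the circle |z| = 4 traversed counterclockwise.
By the residue theorem, ∮_C f(z) dz = 2πi · (sum of the residues of f at the poles inside |z| = 4).

The denominator factors as (z + 2)*(z - 2*I), so the singularities of f are simple poles at z = -2, z = 2*I.
  |-2|² = 4 < 16 = 4², so this pole is inside the contour.
  |2*I|² = 4 < 16 = 4², so this pole is inside the contour.

With P(z) = exp(-z) and Q(z) = z^2 + 2*z - 2*I*z - 4*I, each pole is simple, so Res(f, z₀) = P(z₀)/Q'(z₀) with Q'(z) = 2*z + 2 - 2*I.
  Res(f, -2) = P(-2)/Q'(-2) = (exp(2))/(-2 - 2*I) = (-1/4 + I/4)*exp(2)
  Res(f, 2*I) = P(2*I)/Q'(2*I) = (exp(-2*I))/(2 + 2*I) = (1/4 - I/4)*exp(-2*I)

Sum of residues inside C: (1/4 - I/4)*exp(-2*I) + (-1/4 + I/4)*exp(2)
∮_C f(z) dz = 2πi · ((1/4 - I/4)*exp(-2*I) + (-1/4 + I/4)*exp(2)) = pi*(-1/2 - I/2)*exp(2) + pi*(1/2 + I/2)*exp(-2*I)

Final answer: pi*(-1/2 - I/2)*exp(2) + pi*(1/2 + I/2)*exp(-2*I)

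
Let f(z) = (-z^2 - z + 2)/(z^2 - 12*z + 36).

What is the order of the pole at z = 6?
Factor the denominator:
  z^2 - 12*z + 36 = (z - 6)^2

The numerator P(z) = -z^2 - z + 2 has P(6) = -40 ≠ 0, so no factor of (z - 6) cancels.
Near z = 6 we can therefore write f(z) = g(z)/(z - 6)^2 with g analytic at 6 and g(6) ≠ 0 (g is just the numerator).

Hence z = 6 is a pole of order 2.

Final answer: 2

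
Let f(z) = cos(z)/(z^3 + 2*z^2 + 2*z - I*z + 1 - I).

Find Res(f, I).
(-1/10 - 3*I/10)*cosh(1)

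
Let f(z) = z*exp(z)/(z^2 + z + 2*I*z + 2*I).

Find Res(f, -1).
Write f(z) = P(z)/Q(z) with P(z) = z*exp(z) and Q(z) = z^2 + z + 2*I*z + 2*I.
The denominator factors as Q(z) = (z + 2*I)*(z + 1), so z = -1 is a simple zero of Q and P is analytic there; z = -1 is therefore a simple pole and
  Res(f, z₀) = P(z₀)/Q'(z₀).

Q'(z) = 2*z + 1 + 2*I, so Q'(-1) = -1 + 2*I.
P(-1) = -exp(-1).

Res(f, -1) = (-exp(-1))/(-1 + 2*I) = (1/5 + 2*I/5)*exp(-1)

Final answer: (1/5 + 2*I/5)*exp(-1)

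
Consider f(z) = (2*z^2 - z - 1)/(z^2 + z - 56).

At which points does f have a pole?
{-8, 7}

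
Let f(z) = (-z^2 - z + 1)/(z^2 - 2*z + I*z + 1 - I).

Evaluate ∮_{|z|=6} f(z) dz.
pi*(-2 - 6*I)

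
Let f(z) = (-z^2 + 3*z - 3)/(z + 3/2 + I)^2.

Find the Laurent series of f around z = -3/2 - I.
Put w = z - (-3/2 - I), i.e. z = w - 3/2 - I. The denominator is w^2, so it suffices to rewrite the numerator in powers of w.

P(z) = -z^2 + 3*z - 3
P(w - 3/2 - I) = -35/4 - 6*I + (6 + 2*I)*w - w^2

Dividing each term by w^2:
  f = (-35/4 - 6*I)/w^2 + (6 + 2*I)/w - 1

Substituting back w = z + 3/2 + I:
  f(z) = (-35/4 - 6*I)/(z + 3/2 + I)^2 + (6 + 2*I)/(z + 3/2 + I) - 1

The series is finite because the numerator is a polynomial; the negative powers form the principal part, and the coefficient of 1/(z + 3/2 + I) gives Res(f, -3/2 - I) = 6 + 2*I.

Final answer: (-35/4 - 6*I)/(z + 3/2 + I)^2 + (6 + 2*I)/(z + 3/2 + I) - 1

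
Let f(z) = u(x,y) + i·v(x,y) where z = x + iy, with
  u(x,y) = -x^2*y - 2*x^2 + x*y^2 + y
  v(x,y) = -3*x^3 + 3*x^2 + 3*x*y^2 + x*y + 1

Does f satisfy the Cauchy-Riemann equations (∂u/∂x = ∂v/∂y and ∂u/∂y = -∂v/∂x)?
∂u/∂x = -2*x*y - 4*x + y^2
∂v/∂y = 6*x*y + x
∂u/∂y = -x^2 + 2*x*y + 1
∂v/∂x = -9*x^2 + 6*x + 3*y^2 + y
∂u/∂x ≠ ∂v/∂y and ∂u/∂y ≠ -∂v/∂x; the Cauchy-Riemann equations are not satisfied, so f is not analytic.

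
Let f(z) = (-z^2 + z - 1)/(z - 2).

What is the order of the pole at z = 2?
Factor the denominator:
  z - 2 = (z - 2)

The numerator P(z) = -z^2 + z - 1 has P(2) = -3 ≠ 0, so no factor of (z - 2) cancels.
Near z = 2 we can therefore write f(z) = g(z)/(z - 2) with g analytic at 2 and g(2) ≠ 0 (g is just the numerator).

Hence z = 2 is a pole of order 1.

Final answer: 1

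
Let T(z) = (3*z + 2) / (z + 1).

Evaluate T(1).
Substitute z = 1:
  numerator:   3*(1) + 2 = 5
  denominator: (1) + 1 = 2
T(1) = (5)/(2) = 5/2

Final answer: 5/2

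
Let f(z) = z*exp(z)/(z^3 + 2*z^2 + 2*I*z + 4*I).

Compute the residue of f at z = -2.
Write f(z) = P(z)/Q(z) with P(z) = z*exp(z) and Q(z) = z^3 + 2*z^2 + 2*I*z + 4*I.
The denominator factors as Q(z) = (z - 1 + I)*(z + 1 - I)*(z + 2), so z = -2 is a simple zero of Q and P is analytic there; z = -2 is therefore a simple pole and
  Res(f, z₀) = P(z₀)/Q'(z₀).

Q'(z) = 3*z^2 + 4*z + 2*I, so Q'(-2) = 4 + 2*I.
P(-2) = -2*exp(-2).

Res(f, -2) = (-2*exp(-2))/(4 + 2*I) = (-2/5 + I/5)*exp(-2)

Final answer: (-2/5 + I/5)*exp(-2)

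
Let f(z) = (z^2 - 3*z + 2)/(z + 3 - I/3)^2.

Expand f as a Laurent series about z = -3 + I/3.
Put w = z - (-3 + I/3), i.e. z = w - 3 + I/3. The denominator is w^2, so it suffices to rewrite the numerator in powers of w.

P(z) = z^2 - 3*z + 2
P(w - 3 + I/3) = 179/9 - 3*I + (-9 + 2*I/3)*w + w^2

Dividing each term by w^2:
  f = (179/9 - 3*I)/w^2 + (-9 + 2*I/3)/w + 1

Substituting back w = z + 3 - I/3:
  f(z) = (179/9 - 3*I)/(z + 3 - I/3)^2 + (-9 + 2*I/3)/(z + 3 - I/3) + 1

The series is finite because the numerator is a polynomial; the negative powers form the principal part, and the coefficient of 1/(z + 3 - I/3) gives Res(f, -3 + I/3) = -9 + 2*I/3.

Final answer: (179/9 - 3*I)/(z + 3 - I/3)^2 + (-9 + 2*I/3)/(z + 3 - I/3) + 1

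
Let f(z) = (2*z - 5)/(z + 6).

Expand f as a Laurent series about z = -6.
-17/(z + 6) + 2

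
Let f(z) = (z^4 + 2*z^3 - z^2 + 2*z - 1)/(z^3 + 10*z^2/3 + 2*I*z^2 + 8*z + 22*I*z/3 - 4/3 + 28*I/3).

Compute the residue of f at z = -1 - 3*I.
-564/65 + 1473*I/260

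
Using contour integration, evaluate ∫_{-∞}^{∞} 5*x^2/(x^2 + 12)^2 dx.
Let f(z) = 5*z^2/(z^2 + 12)^2. The denominator has no real zeros and deg Q - deg P = 2 ≥ 2, so the integral of f over the upper semicircle |z| = R tends to 0 as R → ∞. Closing the contour in the upper half-plane,
  ∫_{-∞}^{∞} f(x) dx = 2πi · Σ Res(f, z_k)  over the poles with Im z_k > 0.

Zeros of the denominator: z^2 + 12 = 0 gives z = ±2*sqrt(3)*I.
Upper half-plane: z = 2*sqrt(3)*I (a pole of order 2).

Write f(z) = g(z)/(z - 2*sqrt(3)*I)^2 with g(z) = 5*z^2/(z + 2*sqrt(3)*I)^2. For a double pole, Res(f, z₀) = g'(z₀):
  g'(z) = 20*sqrt(3)*I*z/(z + 2*sqrt(3)*I)^3
  Res(f, 2*sqrt(3)*I) = g'(2*sqrt(3)*I) = -5*sqrt(3)*I/24

∫_{-∞}^{∞} f(x) dx = 2πi · (-5*sqrt(3)*I/24) = 5*sqrt(3)*pi/12

Final answer: 5*sqrt(3)*pi/12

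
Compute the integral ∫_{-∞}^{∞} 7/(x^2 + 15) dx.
Let f(z) = 7/(z^2 + 15). The denominator has no real zeros and deg Q - deg P = 2 ≥ 2, so the integral of f over the upper semicircle |z| = R tends to 0 as R → ∞. Closing the contour in the upper half-plane,
  ∫_{-∞}^{∞} f(x) dx = 2πi · Σ Res(f, z_k)  over the poles with Im z_k > 0.

Zeros of the denominator: z^2 + 15 = 0 gives z = ±sqrt(15)*I.
Upper half-plane: z = sqrt(15)*I (simple).

Each pole is a simple zero of Q(z) = z^2 + 15, so Res(f, z₀) = P(z₀)/Q'(z₀) with P(z) = 7, Q'(z) = 2*z:
  Res(f, sqrt(15)*I) = (7)/(2*sqrt(15)*I) = -7*sqrt(15)*I/30

∫_{-∞}^{∞} f(x) dx = 2πi · (-7*sqrt(15)*I/30) = 7*sqrt(15)*pi/15

Final answer: 7*sqrt(15)*pi/15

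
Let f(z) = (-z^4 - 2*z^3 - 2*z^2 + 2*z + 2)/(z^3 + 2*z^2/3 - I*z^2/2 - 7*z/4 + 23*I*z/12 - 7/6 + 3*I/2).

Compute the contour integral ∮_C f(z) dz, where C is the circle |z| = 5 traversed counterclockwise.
By the residue theorem, ∮_C f(z) dz = 2πi · (sum of the residues of f at the poles inside |z| = 5).

The denominator factors as (z + 2/3)*(z + 3/2 - I)*(z - 3/2 + I/2), so the singularities of f are simple poles at z = -2/3, z = -3/2 + I, z = 3/2 - I/2.
  |-2/3|² = 4/9 < 25 = 5², so this pole is inside the contour.
  |-3/2 + I|² = 13/4 < 25 = 5², so this pole is inside the contour.
  |3/2 - I/2|² = 5/2 < 25 = 5², so this pole is inside the contour.

With P(z) = -z^4 - 2*z^3 - 2*z^2 + 2*z + 2 and Q(z) = z^3 + 2*z^2/3 - I*z^2/2 - 7*z/4 + 23*I*z/12 - 7/6 + 3*I/2, each pole is simple, so Res(f, z₀) = P(z₀)/Q'(z₀) with Q'(z) = 3*z^2 + 4*z/3 - I*z - 7/4 + 23*I/12.
  Res(f, -2/3) = P(-2/3)/Q'(-2/3) = (14/81)/(-47/36 + 31*I/12) = -1316/48861 - 868*I/16287
  Res(f, -3/2 + I) = P(-3/2 + I)/Q'(-3/2 + I) = (27/16 + 4*I)/(1 - 17*I/4) = -49/61 + 143*I/244
  Res(f, 3/2 - I/2) = P(3/2 - I/2)/Q'(3/2 - I/2) = (-21/4 + 29*I/2)/(23/4 - 19*I/4) = -317/178 + 187*I/178

Sum of residues inside C: -47/18 + 19*I/12
∮_C f(z) dz = 2πi · (-47/18 + 19*I/12) = pi*(-19/6 - 47*I/9)

Final answer: pi*(-19/6 - 47*I/9)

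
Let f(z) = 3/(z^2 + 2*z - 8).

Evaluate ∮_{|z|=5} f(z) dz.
By the residue theorem, ∮_C f(z) dz = 2πi · (sum of the residues of f at the poles inside |z| = 5).

The denominator factors as (z + 4)*(z - 2), so the singularities of f are simple poles at z = -4, z = 2.
  |-4|² = 16 < 25 = 5², so this pole is inside the contour.
  |2|² = 4 < 25 = 5², so this pole is inside the contour.

With P(z) = 3 and Q(z) = z^2 + 2*z - 8, each pole is simple, so Res(f, z₀) = P(z₀)/Q'(z₀) with Q'(z) = 2*z + 2.
  Res(f, -4) = P(-4)/Q'(-4) = (3)/(-6) = -1/2
  Res(f, 2) = P(2)/Q'(2) = (3)/(6) = 1/2

Sum of residues inside C: 0
∮_C f(z) dz = 2πi · (0) = 0

Final answer: 0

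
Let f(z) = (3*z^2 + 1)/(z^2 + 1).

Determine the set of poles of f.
The singularities of f are the zeros of the denominator. Factoring,
  z^2 + 1 = (z - I)*(z + I)
so the candidates are z = I, z = -I.

Check the numerator P(z) = 3*z^2 + 1 at each one:
  P(I) = -2 ≠ 0, so z = I is a (simple) pole.
  P(-I) = -2 ≠ 0, so z = -I is a (simple) pole.

Poles of f: {-I, I}

Final answer: {-I, I}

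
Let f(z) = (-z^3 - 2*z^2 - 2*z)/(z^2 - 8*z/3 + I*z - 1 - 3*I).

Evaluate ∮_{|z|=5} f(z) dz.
By the residue theorem, ∮_C f(z) dz = 2πi · (sum of the residues of f at the poles inside |z| = 5).

The denominator factors as (z - 3)*(z + 1/3 + I), so the singularities of f are simple poles at z = 3, z = -1/3 - I.
  |3|² = 9 < 25 = 5², so this pole is inside the contour.
  |-1/3 - I|² = 10/9 < 25 = 5², so this pole is inside the contour.

With P(z) = -z^3 - 2*z^2 - 2*z and Q(z) = z^2 - 8*z/3 + I*z - 1 - 3*I, each pole is simple, so Res(f, z₀) = P(z₀)/Q'(z₀) with Q'(z) = 2*z - 8/3 + I.
  Res(f, 3) = P(3)/Q'(3) = (-51)/(10/3 + I) = -1530/109 + 459*I/109
  Res(f, -1/3 - I) = P(-1/3 - I)/Q'(-1/3 - I) = (40/27)/(-10/3 - I) = -400/981 + 40*I/327

Sum of residues inside C: -130/9 + 13*I/3
∮_C f(z) dz = 2πi · (-130/9 + 13*I/3) = pi*(-26/3 - 260*I/9)

Final answer: pi*(-26/3 - 260*I/9)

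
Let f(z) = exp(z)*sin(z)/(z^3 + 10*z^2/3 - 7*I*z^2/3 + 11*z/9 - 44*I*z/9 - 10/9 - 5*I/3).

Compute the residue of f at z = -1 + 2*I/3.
(27/20 + 9*I/20)*exp(-1 + 2*I/3)*sin(1 - 2*I/3)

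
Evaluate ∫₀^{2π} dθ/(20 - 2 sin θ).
Call the integral J. The integrand is 2π-periodic and we integrate over a full period, so shifting θ does not change the value (θ → θ + π/2 turns sin θ into cos θ; θ → θ + π flips the sign of the trig term). Hence
  J = ∫₀^{2π} dθ/(20 + 2 cos θ).
Put z = e^{iθ}: then cos θ = (z + 1/z)/2, dθ = dz/(iz), and z runs once counterclockwise around |z| = 1:
  J = ∮_{|z|=1} 1/(20 + 2*(z + 1/z)/2) · dz/(iz) = (2/i) ∮_{|z|=1} dz/(2*z^2 + 40*z + 2).
The roots of 2*z^2 + 40*z + 2 are z = (-20 ± sqrt(20^2 - 2^2))/2, with sqrt(396) = 6*sqrt(11); their product is 1, so only z₊ = -10 + 3*sqrt(11) lies inside the unit circle (z₋ = -10 - 3*sqrt(11) lies outside).
z₊ is a simple zero of q(z) = 2*z^2 + 40*z + 2, so Res(1/q, z₊) = 1/q'(z₊) with q'(z) = 4*z + 40; and q'(z₊) = 2*(z₊ - z₋) = 12*sqrt(11).
Therefore J = (2/i) · 2πi · 1/(12*sqrt(11)) = 2*pi/(6*sqrt(11)) = sqrt(11)*pi/33

Final answer: sqrt(11)*pi/33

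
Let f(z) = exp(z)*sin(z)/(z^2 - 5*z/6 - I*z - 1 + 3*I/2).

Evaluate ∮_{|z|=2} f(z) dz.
pi*(-72/205 + 156*I/205)*exp(-2/3 + I)*sin(2/3 - I) + pi*(-72/205 + 156*I/205)*exp(3/2)*sin(3/2)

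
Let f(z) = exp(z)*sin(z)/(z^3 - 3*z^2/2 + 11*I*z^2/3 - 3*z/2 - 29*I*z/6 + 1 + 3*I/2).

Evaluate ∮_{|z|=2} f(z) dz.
By the residue theorem, ∮_C f(z) dz = 2πi · (sum of the residues of f at the poles inside |z| = 2).

The denominator factors as (z + 3*I)*(z - 1/2)*(z - 1 + 2*I/3), so the singularities of f are simple poles at z = -3*I, z = 1/2, z = 1 - 2*I/3.
  |-3*I|² = 9 > 4 = 2², so this pole is outside the contour.
  |1/2|² = 1/4 < 4 = 2², so this pole is inside the contour.
  |1 - 2*I/3|² = 13/9 < 4 = 2², so this pole is inside the contour.

With P(z) = exp(z)*sin(z) and Q(z) = z^3 - 3*z^2/2 + 11*I*z^2/3 - 3*z/2 - 29*I*z/6 + 1 + 3*I/2, each pole is simple, so Res(f, z₀) = P(z₀)/Q'(z₀) with Q'(z) = 3*z^2 - 3*z + 22*I*z/3 - 3/2 - 29*I/6.
  Res(f, 1/2) = P(1/2)/Q'(1/2) = (exp(1/2)*sin(1/2))/(-9/4 - 7*I/6) = (-324/925 + 168*I/925)*exp(1/2)*sin(1/2)
  Res(f, 1 - 2*I/3) = P(1 - 2*I/3)/Q'(1 - 2*I/3) = (exp(1 - 2*I/3)*sin(1 - 2*I/3))/(37/18 + I/2) = (333/725 - 81*I/725)*exp(1 - 2*I/3)*sin(1 - 2*I/3)

Sum of residues inside C: (333/725 - 81*I/725)*exp(1 - 2*I/3)*sin(1 - 2*I/3) + (-324/925 + 168*I/925)*exp(1/2)*sin(1/2)
∮_C f(z) dz = 2πi · ((333/725 - 81*I/725)*exp(1 - 2*I/3)*sin(1 - 2*I/3) + (-324/925 + 168*I/925)*exp(1/2)*sin(1/2)) = pi*(-336/925 - 648*I/925)*exp(1/2)*sin(1/2) + pi*(162/725 + 666*I/725)*exp(1 - 2*I/3)*sin(1 - 2*I/3)

Final answer: pi*(-336/925 - 648*I/925)*exp(1/2)*sin(1/2) + pi*(162/725 + 666*I/725)*exp(1 - 2*I/3)*sin(1 - 2*I/3)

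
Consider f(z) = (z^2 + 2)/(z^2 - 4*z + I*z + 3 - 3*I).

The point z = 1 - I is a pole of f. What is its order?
Factor the denominator:
  z^2 - 4*z + I*z + 3 - 3*I = (z - 1 + I)*(z - 3)

The numerator P(z) = z^2 + 2 has P(1 - I) = 2 - 2*I ≠ 0, so no factor of (z - 1 + I) cancels.
Near z = 1 - I we can therefore write f(z) = g(z)/(z - 1 + I) with g analytic at 1 - I and g(1 - I) ≠ 0 (g is the numerator divided by the remaining denominator factors).

Hence z = 1 - I is a pole of order 1.

Final answer: 1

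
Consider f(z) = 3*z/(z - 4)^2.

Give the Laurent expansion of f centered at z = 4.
Put w = z - (4), i.e. z = w + 4. The denominator is w^2, so it suffices to rewrite the numerator in powers of w.

P(z) = 3*z
P(w + 4) = 12 + 3*w

Dividing each term by w^2:
  f = 12/w^2 + 3/w

Substituting back w = z - 4:
  f(z) = 12/(z - 4)^2 + 3/(z - 4)

The series is finite because the numerator is a polynomial; the negative powers form the principal part, and the coefficient of 1/(z - 4) gives Res(f, 4) = 3.

Final answer: 12/(z - 4)^2 + 3/(z - 4)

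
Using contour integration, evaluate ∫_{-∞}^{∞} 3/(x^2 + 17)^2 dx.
Let f(z) = 3/(z^2 + 17)^2. The denominator has no real zeros and deg Q - deg P = 4 ≥ 2, so the integral of f over the upper semicircle |z| = R tends to 0 as R → ∞. Closing the contour in the upper half-plane,
  ∫_{-∞}^{∞} f(x) dx = 2πi · Σ Res(f, z_k)  over the poles with Im z_k > 0.

Zeros of the denominator: z^2 + 17 = 0 gives z = ±sqrt(17)*I.
Upper half-plane: z = sqrt(17)*I (a pole of order 2).

Write f(z) = g(z)/(z - sqrt(17)*I)^2 with g(z) = 3/(z + sqrt(17)*I)^2. For a double pole, Res(f, z₀) = g'(z₀):
  g'(z) = -6/(z + sqrt(17)*I)^3
  Res(f, sqrt(17)*I) = g'(sqrt(17)*I) = -3*sqrt(17)*I/1156

∫_{-∞}^{∞} f(x) dx = 2πi · (-3*sqrt(17)*I/1156) = 3*sqrt(17)*pi/578

Final answer: 3*sqrt(17)*pi/578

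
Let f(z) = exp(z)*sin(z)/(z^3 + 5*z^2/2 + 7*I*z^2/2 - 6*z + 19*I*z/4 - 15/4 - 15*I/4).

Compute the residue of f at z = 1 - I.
(32/195 - 4*I/195)*exp(1 - I)*sin(1 - I)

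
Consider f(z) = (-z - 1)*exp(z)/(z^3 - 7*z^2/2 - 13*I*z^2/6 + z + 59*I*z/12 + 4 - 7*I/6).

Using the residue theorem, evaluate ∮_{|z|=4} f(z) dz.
By the residue theorem, ∮_C f(z) dz = 2πi · (sum of the residues of f at the poles inside |z| = 4).

The denominator factors as (z - 2)*(z + 1/2 - 2*I/3)*(z - 2 - 3*I/2), so the singularities of f are simple poles at z = 2, z = -1/2 + 2*I/3, z = 2 + 3*I/2.
  |2|² = 4 < 16 = 4², so this pole is inside the contour.
  |-1/2 + 2*I/3|² = 25/36 < 16 = 4², so this pole is inside the contour.
  |2 + 3*I/2|² = 25/4 < 16 = 4², so this pole is inside the contour.

With P(z) = (-z - 1)*exp(z) and Q(z) = z^3 - 7*z^2/2 - 13*I*z^2/6 + z + 59*I*z/12 + 4 - 7*I/6, each pole is simple, so Res(f, z₀) = P(z₀)/Q'(z₀) with Q'(z) = 3*z^2 - 7*z - 13*I*z/3 + 1 + 59*I/12.
  Res(f, 2) = P(2)/Q'(2) = (-3*exp(2))/(-1 - 15*I/4) = (48/241 - 180*I/241)*exp(2)
  Res(f, -1/2 + 2*I/3) = P(-1/2 + 2*I/3)/Q'(-1/2 + 2*I/3) = ((-1/2 - 2*I/3)*exp(-1/2 + 2*I/3))/(245/36 + 5*I/12) = (-477/6025 - 561*I/6025)*exp(-1/2 + 2*I/3)
  Res(f, 2 + 3*I/2) = P(2 + 3*I/2)/Q'(2 + 3*I/2) = ((-3 - 3*I/2)*exp(2 + 3*I/2))/(-5/4 + 15*I/4) = (-3/25 + 21*I/25)*exp(2 + 3*I/2)

Sum of residues inside C: (48/241 - 180*I/241)*exp(2) + (-3/25 + 21*I/25)*exp(2 + 3*I/2) + (-477/6025 - 561*I/6025)*exp(-1/2 + 2*I/3)
∮_C f(z) dz = 2πi · ((48/241 - 180*I/241)*exp(2) + (-3/25 + 21*I/25)*exp(2 + 3*I/2) + (-477/6025 - 561*I/6025)*exp(-1/2 + 2*I/3)) = pi*(-42/25 - 6*I/25)*exp(2 + 3*I/2) + pi*(1122/6025 - 954*I/6025)*exp(-1/2 + 2*I/3) + pi*(360/241 + 96*I/241)*exp(2)

Final answer: pi*(-42/25 - 6*I/25)*exp(2 + 3*I/2) + pi*(1122/6025 - 954*I/6025)*exp(-1/2 + 2*I/3) + pi*(360/241 + 96*I/241)*exp(2)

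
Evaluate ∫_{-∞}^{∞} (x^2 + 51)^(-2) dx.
Let f(z) = (z^2 + 51)^(-2). The denominator has no real zeros and deg Q - deg P = 4 ≥ 2, so the integral of f over the upper semicircle |z| = R tends to 0 as R → ∞. Closing the contour in the upper half-plane,
  ∫_{-∞}^{∞} f(x) dx = 2πi · Σ Res(f, z_k)  over the poles with Im z_k > 0.

Zeros of the denominator: z^2 + 51 = 0 gives z = ±sqrt(51)*I.
Upper half-plane: z = sqrt(51)*I (a pole of order 2).

Write f(z) = g(z)/(z - sqrt(51)*I)^2 with g(z) = (z + sqrt(51)*I)^(-2). For a double pole, Res(f, z₀) = g'(z₀):
  g'(z) = -2/(z + sqrt(51)*I)^3
  Res(f, sqrt(51)*I) = g'(sqrt(51)*I) = -sqrt(51)*I/10404

∫_{-∞}^{∞} f(x) dx = 2πi · (-sqrt(51)*I/10404) = sqrt(51)*pi/5202

Final answer: sqrt(51)*pi/5202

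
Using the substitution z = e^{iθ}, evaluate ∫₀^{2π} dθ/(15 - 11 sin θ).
Call the integral J. The integrand is 2π-periodic and we integrate over a full period, so shifting θ does not change the value (θ → θ + π/2 turns sin θ into cos θ; θ → θ + π flips the sign of the trig term). Hence
  J = ∫₀^{2π} dθ/(15 + 11 cos θ).
Put z = e^{iθ}: then cos θ = (z + 1/z)/2, dθ = dz/(iz), and z runs once counterclockwise around |z| = 1:
  J = ∮_{|z|=1} 1/(15 + 11*(z + 1/z)/2) · dz/(iz) = (2/i) ∮_{|z|=1} dz/(11*z^2 + 30*z + 11).
The roots of 11*z^2 + 30*z + 11 are z = (-15 ± sqrt(15^2 - 11^2))/11, with sqrt(104) = 2*sqrt(26); their product is 1, so only z₊ = -15/11 + 2*sqrt(26)/11 lies inside the unit circle (z₋ = -15/11 - 2*sqrt(26)/11 lies outside).
z₊ is a simple zero of q(z) = 11*z^2 + 30*z + 11, so Res(1/q, z₊) = 1/q'(z₊) with q'(z) = 22*z + 30; and q'(z₊) = 11*(z₊ - z₋) = 4*sqrt(26).
Therefore J = (2/i) · 2πi · 1/(4*sqrt(26)) = 2*pi/(2*sqrt(26)) = sqrt(26)*pi/26

Final answer: sqrt(26)*pi/26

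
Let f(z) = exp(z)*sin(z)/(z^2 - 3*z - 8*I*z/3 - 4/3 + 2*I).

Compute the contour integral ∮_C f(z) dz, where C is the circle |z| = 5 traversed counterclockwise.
By the residue theorem, ∮_C f(z) dz = 2πi · (sum of the residues of f at the poles inside |z| = 5).

The denominator factors as (z - 2*I/3)*(z - 3 - 2*I), so the singularities of f are simple poles at z = 2*I/3, z = 3 + 2*I.
  |2*I/3|² = 4/9 < 25 = 5², so this pole is inside the contour.
  |3 + 2*I|² = 13 < 25 = 5², so this pole is inside the contour.

With P(z) = exp(z)*sin(z) and Q(z) = z^2 - 3*z - 8*I*z/3 - 4/3 + 2*I, each pole is simple, so Res(f, z₀) = P(z₀)/Q'(z₀) with Q'(z) = 2*z - 3 - 8*I/3.
  Res(f, 2*I/3) = P(2*I/3)/Q'(2*I/3) = (I*exp(2*I/3)*sinh(2/3))/(-3 - 4*I/3) = (-12/97 - 27*I/97)*exp(2*I/3)*sinh(2/3)
  Res(f, 3 + 2*I) = P(3 + 2*I)/Q'(3 + 2*I) = (exp(3 + 2*I)*sin(3 + 2*I))/(3 + 4*I/3) = (27/97 - 12*I/97)*exp(3 + 2*I)*sin(3 + 2*I)

Sum of residues inside C: (-12/97 - 27*I/97)*exp(2*I/3)*sinh(2/3) + (27/97 - 12*I/97)*exp(3 + 2*I)*sin(3 + 2*I)
∮_C f(z) dz = 2πi · ((-12/97 - 27*I/97)*exp(2*I/3)*sinh(2/3) + (27/97 - 12*I/97)*exp(3 + 2*I)*sin(3 + 2*I)) = pi*(54/97 - 24*I/97)*exp(2*I/3)*sinh(2/3) + pi*(24/97 + 54*I/97)*exp(3 + 2*I)*sin(3 + 2*I)

Final answer: pi*(54/97 - 24*I/97)*exp(2*I/3)*sinh(2/3) + pi*(24/97 + 54*I/97)*exp(3 + 2*I)*sin(3 + 2*I)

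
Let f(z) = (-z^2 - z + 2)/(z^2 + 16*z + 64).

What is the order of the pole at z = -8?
2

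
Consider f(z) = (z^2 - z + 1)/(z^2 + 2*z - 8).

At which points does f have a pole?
{-4, 2}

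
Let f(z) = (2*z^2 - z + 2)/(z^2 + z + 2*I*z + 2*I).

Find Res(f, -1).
-1 - 2*I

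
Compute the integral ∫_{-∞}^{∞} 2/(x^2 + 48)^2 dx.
Let f(z) = 2/(z^2 + 48)^2. The denominator has no real zeros and deg Q - deg P = 4 ≥ 2, so the integral of f over the upper semicircle |z| = R tends to 0 as R → ∞. Closing the contour in the upper half-plane,
  ∫_{-∞}^{∞} f(x) dx = 2πi · Σ Res(f, z_k)  over the poles with Im z_k > 0.

Zeros of the denominator: z^2 + 48 = 0 gives z = ±4*sqrt(3)*I.
Upper half-plane: z = 4*sqrt(3)*I (a pole of order 2).

Write f(z) = g(z)/(z - 4*sqrt(3)*I)^2 with g(z) = 2/(z + 4*sqrt(3)*I)^2. For a double pole, Res(f, z₀) = g'(z₀):
  g'(z) = -4/(z + 4*sqrt(3)*I)^3
  Res(f, 4*sqrt(3)*I) = g'(4*sqrt(3)*I) = -sqrt(3)*I/1152

∫_{-∞}^{∞} f(x) dx = 2πi · (-sqrt(3)*I/1152) = sqrt(3)*pi/576

Final answer: sqrt(3)*pi/576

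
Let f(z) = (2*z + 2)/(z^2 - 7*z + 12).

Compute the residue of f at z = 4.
Write f(z) = P(z)/Q(z) with P(z) = 2*z + 2 and Q(z) = z^2 - 7*z + 12.
The denominator factors as Q(z) = (z - 3)*(z - 4), so z = 4 is a simple zero of Q and P is analytic there; z = 4 is therefore a simple pole and
  Res(f, z₀) = P(z₀)/Q'(z₀).

Q'(z) = 2*z - 7, so Q'(4) = 1.
P(4) = 10.

Res(f, 4) = (10)/(1) = 10

Final answer: 10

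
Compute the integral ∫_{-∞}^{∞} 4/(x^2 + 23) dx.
Let f(z) = 4/(z^2 + 23). The denominator has no real zeros and deg Q - deg P = 2 ≥ 2, so the integral of f over the upper semicircle |z| = R tends to 0 as R → ∞. Closing the contour in the upper half-plane,
  ∫_{-∞}^{∞} f(x) dx = 2πi · Σ Res(f, z_k)  over the poles with Im z_k > 0.

Zeros of the denominator: z^2 + 23 = 0 gives z = ±sqrt(23)*I.
Upper half-plane: z = sqrt(23)*I (simple).

Each pole is a simple zero of Q(z) = z^2 + 23, so Res(f, z₀) = P(z₀)/Q'(z₀) with P(z) = 4, Q'(z) = 2*z:
  Res(f, sqrt(23)*I) = (4)/(2*sqrt(23)*I) = -2*sqrt(23)*I/23

∫_{-∞}^{∞} f(x) dx = 2πi · (-2*sqrt(23)*I/23) = 4*sqrt(23)*pi/23

Final answer: 4*sqrt(23)*pi/23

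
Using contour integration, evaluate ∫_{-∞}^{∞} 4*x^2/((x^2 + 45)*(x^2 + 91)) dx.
Let f(z) = 4*z^2/((z^2 + 45)*(z^2 + 91)). The denominator has no real zeros and deg Q - deg P = 2 ≥ 2, so the integral of f over the upper semicircle |z| = R tends to 0 as R → ∞. Closing the contour in the upper half-plane,
  ∫_{-∞}^{∞} f(x) dx = 2πi · Σ Res(f, z_k)  over the poles with Im z_k > 0.

Zeros of the denominator: z^2 + 91 = 0 gives z = ±sqrt(91)*I; z^2 + 45 = 0 gives z = ±3*sqrt(5)*I.
Upper half-plane: z = 3*sqrt(5)*I, z = sqrt(91)*I (simple).

Each pole is a simple zero of Q(z) = z^4 + 136*z^2 + 4095, so Res(f, z₀) = P(z₀)/Q'(z₀) with P(z) = 4*z^2, Q'(z) = 4*z^3 + 272*z:
  Res(f, 3*sqrt(5)*I) = (-180)/(276*sqrt(5)*I) = 3*sqrt(5)*I/23
  Res(f, sqrt(91)*I) = (-364)/(-92*sqrt(91)*I) = -sqrt(91)*I/23

Sum of residues: I*(-sqrt(91) + 3*sqrt(5))/23
∫_{-∞}^{∞} f(x) dx = 2πi · (I*(-sqrt(91) + 3*sqrt(5))/23) = 2*pi*(-3*sqrt(5) + sqrt(91))/23

Final answer: 2*pi*(-3*sqrt(5) + sqrt(91))/23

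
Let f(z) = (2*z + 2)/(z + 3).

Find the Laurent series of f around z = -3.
-4/(z + 3) + 2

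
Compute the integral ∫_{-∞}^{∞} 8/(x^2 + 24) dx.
Let f(z) = 8/(z^2 + 24). The denominator has no real zeros and deg Q - deg P = 2 ≥ 2, so the integral of f over the upper semicircle |z| = R tends to 0 as R → ∞. Closing the contour in the upper half-plane,
  ∫_{-∞}^{∞} f(x) dx = 2πi · Σ Res(f, z_k)  over the poles with Im z_k > 0.

Zeros of the denominator: z^2 + 24 = 0 gives z = ±2*sqrt(6)*I.
Upper half-plane: z = 2*sqrt(6)*I (simple).

Each pole is a simple zero of Q(z) = z^2 + 24, so Res(f, z₀) = P(z₀)/Q'(z₀) with P(z) = 8, Q'(z) = 2*z:
  Res(f, 2*sqrt(6)*I) = (8)/(4*sqrt(6)*I) = -sqrt(6)*I/3

∫_{-∞}^{∞} f(x) dx = 2πi · (-sqrt(6)*I/3) = 2*sqrt(6)*pi/3

Final answer: 2*sqrt(6)*pi/3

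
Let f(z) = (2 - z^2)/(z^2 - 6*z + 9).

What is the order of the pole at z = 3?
Factor the denominator:
  z^2 - 6*z + 9 = (z - 3)^2

The numerator P(z) = 2 - z^2 has P(3) = -7 ≠ 0, so no factor of (z - 3) cancels.
Near z = 3 we can therefore write f(z) = g(z)/(z - 3)^2 with g analytic at 3 and g(3) ≠ 0 (g is just the numerator).

Hence z = 3 is a pole of order 2.

Final answer: 2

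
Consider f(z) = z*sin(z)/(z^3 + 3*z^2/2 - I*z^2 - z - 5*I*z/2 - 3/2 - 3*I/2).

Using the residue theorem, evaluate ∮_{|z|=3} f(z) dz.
By the residue theorem, ∮_C f(z) dz = 2πi · (sum of the residues of f at the poles inside |z| = 3).

The denominator factors as (z + 1)*(z + 3/2)*(z - 1 - I), so the singularities of f are simple poles at z = -1, z = -3/2, z = 1 + I.
  |-1|² = 1 < 9 = 3², so this pole is inside the contour.
  |-3/2|² = 9/4 < 9 = 3², so this pole is inside the contour.
  |1 + I|² = 2 < 9 = 3², so this pole is inside the contour.

With P(z) = z*sin(z) and Q(z) = z^3 + 3*z^2/2 - I*z^2 - z - 5*I*z/2 - 3/2 - 3*I/2, each pole is simple, so Res(f, z₀) = P(z₀)/Q'(z₀) with Q'(z) = 3*z^2 + 3*z - 2*I*z - 1 - 5*I/2.
  Res(f, -1) = P(-1)/Q'(-1) = (sin(1))/(-1 - I/2) = (-4/5 + 2*I/5)*sin(1)
  Res(f, -3/2) = P(-3/2)/Q'(-3/2) = (3*sin(3/2)/2)/(5/4 + I/2) = (30/29 - 12*I/29)*sin(3/2)
  Res(f, 1 + I) = P(1 + I)/Q'(1 + I) = ((1 + I)*sin(1 + I))/(4 + 9*I/2) = (34/145 - 2*I/145)*sin(1 + I)

Sum of residues inside C: (30/29 - 12*I/29)*sin(3/2) + (34/145 - 2*I/145)*sin(1 + I) + (-4/5 + 2*I/5)*sin(1)
∮_C f(z) dz = 2πi · ((30/29 - 12*I/29)*sin(3/2) + (34/145 - 2*I/145)*sin(1 + I) + (-4/5 + 2*I/5)*sin(1)) = pi*(-4/5 - 8*I/5)*sin(1) + pi*(4/145 + 68*I/145)*sin(1 + I) + pi*(24/29 + 60*I/29)*sin(3/2)

Final answer: pi*(-4/5 - 8*I/5)*sin(1) + pi*(4/145 + 68*I/145)*sin(1 + I) + pi*(24/29 + 60*I/29)*sin(3/2)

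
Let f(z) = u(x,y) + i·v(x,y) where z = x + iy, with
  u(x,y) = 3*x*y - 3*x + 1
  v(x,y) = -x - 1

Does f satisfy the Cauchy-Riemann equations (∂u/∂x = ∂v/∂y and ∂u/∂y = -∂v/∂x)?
∂u/∂x = 3*y - 3
∂v/∂y = 0
∂u/∂y = 3*x
∂v/∂x = -1
∂u/∂x ≠ ∂v/∂y and ∂u/∂y ≠ -∂v/∂x; the Cauchy-Riemann equations are not satisfied, so f is not analytic.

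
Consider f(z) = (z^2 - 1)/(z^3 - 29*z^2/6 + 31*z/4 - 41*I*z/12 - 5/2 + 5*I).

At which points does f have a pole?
The singularities of f are the zeros of the denominator. Factoring,
  z^3 - 29*z^2/6 + 31*z/4 - 41*I*z/12 - 5/2 + 5*I = (z - 1/3 + I)*(z - 3/2 + I/2)*(z - 3 - 3*I/2)
so the candidates are z = 1/3 - I, z = 3/2 - I/2, z = 3 + 3*I/2.

Check the numerator P(z) = z^2 - 1 at each one:
  P(1/3 - I) = -17/9 - 2*I/3 ≠ 0, so z = 1/3 - I is a (simple) pole.
  P(3/2 - I/2) = 1 - 3*I/2 ≠ 0, so z = 3/2 - I/2 is a (simple) pole.
  P(3 + 3*I/2) = 23/4 + 9*I ≠ 0, so z = 3 + 3*I/2 is a (simple) pole.

Poles of f: {1/3 - I, 3/2 - I/2, 3 + 3*I/2}

Final answer: {1/3 - I, 3/2 - I/2, 3 + 3*I/2}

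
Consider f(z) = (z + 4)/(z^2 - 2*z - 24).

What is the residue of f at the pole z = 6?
Write f(z) = P(z)/Q(z) with P(z) = z + 4 and Q(z) = z^2 - 2*z - 24.
The denominator factors as Q(z) = (z + 4)*(z - 6), so z = 6 is a simple zero of Q and P is analytic there; z = 6 is therefore a simple pole and
  Res(f, z₀) = P(z₀)/Q'(z₀).

Q'(z) = 2*z - 2, so Q'(6) = 10.
P(6) = 10.

Res(f, 6) = (10)/(10) = 1

Final answer: 1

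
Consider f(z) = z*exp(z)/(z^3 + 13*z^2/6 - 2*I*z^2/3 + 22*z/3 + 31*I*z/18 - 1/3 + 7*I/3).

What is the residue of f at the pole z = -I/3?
Write f(z) = P(z)/Q(z) with P(z) = z*exp(z) and Q(z) = z^3 + 13*z^2/6 - 2*I*z^2/3 + 22*z/3 + 31*I*z/18 - 1/3 + 7*I/3.
The denominator factors as Q(z) = (z + I/3)*(z + 2/3 + 2*I)*(z + 3/2 - 3*I), so z = -I/3 is a simple zero of Q and P is analytic there; z = -I/3 is therefore a simple pole and
  Res(f, z₀) = P(z₀)/Q'(z₀).

Q'(z) = 3*z^2 + 13*z/3 - 4*I*z/3 + 22/3 + 31*I/18, so Q'(-I/3) = 59/9 + 5*I/18.
P(-I/3) = -I*exp(-I/3)/3.

Res(f, -I/3) = (-I*exp(-I/3)/3)/(59/9 + 5*I/18) = (-30/13949 - 708*I/13949)*exp(-I/3)

Final answer: (-30/13949 - 708*I/13949)*exp(-I/3)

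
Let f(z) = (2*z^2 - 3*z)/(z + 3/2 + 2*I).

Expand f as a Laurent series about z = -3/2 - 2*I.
Put w = z - (-3/2 - 2*I), i.e. z = w - 3/2 - 2*I. The denominator is w, so it suffices to rewrite the numerator in powers of w.

P(z) = 2*z^2 - 3*z
P(w - 3/2 - 2*I) = 1 + 18*I + (-9 - 8*I)*w + 2*w^2

Dividing each term by w:
  f = (1 + 18*I)/w - 9 - 8*I + 2*w

Substituting back w = z + 3/2 + 2*I:
  f(z) = (1 + 18*I)/(z + 3/2 + 2*I) - 9 - 8*I + 2*(z + 3/2 + 2*I)

The series is finite because the numerator is a polynomial; the negative powers form the principal part, and the coefficient of 1/(z + 3/2 + 2*I) gives Res(f, -3/2 - 2*I) = 1 + 18*I.

Final answer: (1 + 18*I)/(z + 3/2 + 2*I) - 9 - 8*I + 2*(z + 3/2 + 2*I)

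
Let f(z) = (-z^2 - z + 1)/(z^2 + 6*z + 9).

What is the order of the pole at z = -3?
2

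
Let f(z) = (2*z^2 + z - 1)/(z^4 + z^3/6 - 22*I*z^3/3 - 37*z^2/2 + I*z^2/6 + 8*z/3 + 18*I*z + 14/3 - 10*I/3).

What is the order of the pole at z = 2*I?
Factor the denominator:
  z^4 + z^3/6 - 22*I*z^3/3 - 37*z^2/2 + I*z^2/6 + 8*z/3 + 18*I*z + 14/3 - 10*I/3 = (z - 2*I)^2*(z + 1/2 - 3*I)*(z - 1/3 - I/3)

The numerator P(z) = 2*z^2 + z - 1 has P(2*I) = -9 + 2*I ≠ 0, so no factor of (z - 2*I) cancels.
Near z = 2*I we can therefore write f(z) = g(z)/(z - 2*I)^2 with g analytic at 2*I and g(2*I) ≠ 0 (g is the numerator divided by the remaining denominator factors).

Hence z = 2*I is a pole of order 2.

Final answer: 2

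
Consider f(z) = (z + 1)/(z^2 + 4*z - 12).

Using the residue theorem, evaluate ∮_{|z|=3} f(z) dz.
By the residue theorem, ∮_C f(z) dz = 2πi · (sum of the residues of f at the poles inside |z| = 3).

The denominator factors as (z + 6)*(z - 2), so the singularities of f are simple poles at z = -6, z = 2.
  |-6|² = 36 > 9 = 3², so this pole is outside the contour.
  |2|² = 4 < 9 = 3², so this pole is inside the contour.

With P(z) = z + 1 and Q(z) = z^2 + 4*z - 12, each pole is simple, so Res(f, z₀) = P(z₀)/Q'(z₀) with Q'(z) = 2*z + 4.
  Res(f, 2) = P(2)/Q'(2) = (3)/(8) = 3/8

∮_C f(z) dz = 2πi · (3/8) = 3*I*pi/4

Final answer: 3*I*pi/4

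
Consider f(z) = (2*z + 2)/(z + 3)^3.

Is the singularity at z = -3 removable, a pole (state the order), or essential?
Write f(z) = g(z)/(z + 3)^3 with g(z) = 2*z + 2.
g is entire and g(-3) = -4 ≠ 0, so no factor of (z + 3) cancels: the Laurent expansion of f about z = -3 starts at the power -3, i.e. lim_{z→z₀} (z - z₀)^3 f(z) = -4 is finite and nonzero.
So z = -3 is a pole of order 3.

Final answer: pole of order 3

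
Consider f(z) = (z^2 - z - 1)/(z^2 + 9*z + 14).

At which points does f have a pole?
The singularities of f are the zeros of the denominator. Factoring,
  z^2 + 9*z + 14 = (z + 7)*(z + 2)
so the candidates are z = -7, z = -2.

Check the numerator P(z) = z^2 - z - 1 at each one:
  P(-7) = 55 ≠ 0, so z = -7 is a (simple) pole.
  P(-2) = 5 ≠ 0, so z = -2 is a (simple) pole.

Poles of f: {-7, -2}

Final answer: {-7, -2}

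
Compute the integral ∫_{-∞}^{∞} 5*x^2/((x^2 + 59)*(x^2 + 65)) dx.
Let f(z) = 5*z^2/((z^2 + 59)*(z^2 + 65)). The denominator has no real zeros and deg Q - deg P = 2 ≥ 2, so the integral of f over the upper semicircle |z| = R tends to 0 as R → ∞. Closing the contour in the upper half-plane,
  ∫_{-∞}^{∞} f(x) dx = 2πi · Σ Res(f, z_k)  over the poles with Im z_k > 0.

Zeros of the denominator: z^2 + 65 = 0 gives z = ±sqrt(65)*I; z^2 + 59 = 0 gives z = ±sqrt(59)*I.
Upper half-plane: z = sqrt(59)*I, z = sqrt(65)*I (simple).

Each pole is a simple zero of Q(z) = z^4 + 124*z^2 + 3835, so Res(f, z₀) = P(z₀)/Q'(z₀) with P(z) = 5*z^2, Q'(z) = 4*z^3 + 248*z:
  Res(f, sqrt(59)*I) = (-295)/(12*sqrt(59)*I) = 5*sqrt(59)*I/12
  Res(f, sqrt(65)*I) = (-325)/(-12*sqrt(65)*I) = -5*sqrt(65)*I/12

Sum of residues: 5*I*(-sqrt(65) + sqrt(59))/12
∫_{-∞}^{∞} f(x) dx = 2πi · (5*I*(-sqrt(65) + sqrt(59))/12) = 5*pi*(-sqrt(59) + sqrt(65))/6

Final answer: 5*pi*(-sqrt(59) + sqrt(65))/6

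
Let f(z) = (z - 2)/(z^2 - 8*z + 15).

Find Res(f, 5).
Write f(z) = P(z)/Q(z) with P(z) = z - 2 and Q(z) = z^2 - 8*z + 15.
The denominator factors as Q(z) = (z - 5)*(z - 3), so z = 5 is a simple zero of Q and P is analytic there; z = 5 is therefore a simple pole and
  Res(f, z₀) = P(z₀)/Q'(z₀).

Q'(z) = 2*z - 8, so Q'(5) = 2.
P(5) = 3.

Res(f, 5) = (3)/(2) = 3/2

Final answer: 3/2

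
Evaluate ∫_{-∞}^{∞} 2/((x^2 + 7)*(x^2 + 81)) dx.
Let f(z) = 2/((z^2 + 7)*(z^2 + 81)). The denominator has no real zeros and deg Q - deg P = 4 ≥ 2, so the integral of f over the upper semicircle |z| = R tends to 0 as R → ∞. Closing the contour in the upper half-plane,
  ∫_{-∞}^{∞} f(x) dx = 2πi · Σ Res(f, z_k)  over the poles with Im z_k > 0.

Zeros of the denominator: z^2 + 81 = 0 gives z = ±9*I; z^2 + 7 = 0 gives z = ±sqrt(7)*I.
Upper half-plane: z = 9*I, z = sqrt(7)*I (simple).

Each pole is a simple zero of Q(z) = z^4 + 88*z^2 + 567, so Res(f, z₀) = P(z₀)/Q'(z₀) with P(z) = 2, Q'(z) = 4*z^3 + 176*z:
  Res(f, 9*I) = (2)/(-1332*I) = I/666
  Res(f, sqrt(7)*I) = (2)/(148*sqrt(7)*I) = -sqrt(7)*I/518

Sum of residues: I*(7 - 9*sqrt(7))/4662
∫_{-∞}^{∞} f(x) dx = 2πi · (I*(7 - 9*sqrt(7))/4662) = pi*(-7 + 9*sqrt(7))/2331

Final answer: pi*(-7 + 9*sqrt(7))/2331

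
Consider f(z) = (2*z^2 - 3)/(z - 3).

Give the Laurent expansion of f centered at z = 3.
Put w = z - (3), i.e. z = w + 3. The denominator is w, so it suffices to rewrite the numerator in powers of w.

P(z) = 2*z^2 - 3
P(w + 3) = 15 + 12*w + 2*w^2

Dividing each term by w:
  f = 15/w + 12 + 2*w

Substituting back w = z - 3:
  f(z) = 15/(z - 3) + 12 + 2*(z - 3)

The series is finite because the numerator is a polynomial; the negative powers form the principal part, and the coefficient of 1/(z - 3) gives Res(f, 3) = 15.

Final answer: 15/(z - 3) + 12 + 2*(z - 3)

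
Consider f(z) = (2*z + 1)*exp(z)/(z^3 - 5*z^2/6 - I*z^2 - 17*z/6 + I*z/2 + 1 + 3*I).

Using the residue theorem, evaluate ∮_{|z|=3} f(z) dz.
pi*(-288/1099 - 528*I/1099)*exp(-3/2) + pi*(2718/2669 - 2082*I/2669)*exp(1/3 + I) + pi*(-90/119 + 150*I/119)*exp(2)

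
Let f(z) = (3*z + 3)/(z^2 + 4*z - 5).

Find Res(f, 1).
Write f(z) = P(z)/Q(z) with P(z) = 3*z + 3 and Q(z) = z^2 + 4*z - 5.
The denominator factors as Q(z) = (z - 1)*(z + 5), so z = 1 is a simple zero of Q and P is analytic there; z = 1 is therefore a simple pole and
  Res(f, z₀) = P(z₀)/Q'(z₀).

Q'(z) = 2*z + 4, so Q'(1) = 6.
P(1) = 6.

Res(f, 1) = (6)/(6) = 1

Final answer: 1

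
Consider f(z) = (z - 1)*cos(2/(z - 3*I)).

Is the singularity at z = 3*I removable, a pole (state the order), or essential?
Let u = z - 3*I. Then
  cos(2/u) = Σ_{k≥0} (-1)^k (2)^(2k)/((2k)!·u^(2k)) = 1 - 2/u^2 + 2/(3*u^4) + ...
which has infinitely many negative powers of u, so cos(2/(z - 3*I)) has an essential singularity at z = 3*I.
The extra factor z - 1 is a nonzero polynomial; if the product had at most a pole at z = 3*I, dividing by that polynomial would leave cos(2/(z - 3*I)) with at most a pole too — contradiction. (Equivalently, the product's Laurent series still has infinitely many negative powers.)
So the singularity is essential.

Final answer: essential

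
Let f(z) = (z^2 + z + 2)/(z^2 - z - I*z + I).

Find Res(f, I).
-I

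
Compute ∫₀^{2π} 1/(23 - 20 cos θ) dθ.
Call the integral J. The integrand is 2π-periodic and we integrate over a full period, so shifting θ does not change the value (θ → θ + π flips the sign of the trig term). Hence
  J = ∫₀^{2π} dθ/(23 + 20 cos θ).
Put z = e^{iθ}: then cos θ = (z + 1/z)/2, dθ = dz/(iz), and z runs once counterclockwise around |z| = 1:
  J = ∮_{|z|=1} 1/(23 + 20*(z + 1/z)/2) · dz/(iz) = (2/i) ∮_{|z|=1} dz/(20*z^2 + 46*z + 20).
The roots of 20*z^2 + 46*z + 20 are z = (-23 ± sqrt(23^2 - 20^2))/20, with sqrt(129) = sqrt(129); their product is 1, so only z₊ = -23/20 + sqrt(129)/20 lies inside the unit circle (z₋ = -23/20 - sqrt(129)/20 lies outside).
z₊ is a simple zero of q(z) = 20*z^2 + 46*z + 20, so Res(1/q, z₊) = 1/q'(z₊) with q'(z) = 40*z + 46; and q'(z₊) = 20*(z₊ - z₋) = 2*sqrt(129).
Therefore J = (2/i) · 2πi · 1/(2*sqrt(129)) = 2*pi/(sqrt(129)) = 2*sqrt(129)*pi/129

Final answer: 2*sqrt(129)*pi/129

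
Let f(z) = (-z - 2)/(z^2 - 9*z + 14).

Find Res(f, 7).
Write f(z) = P(z)/Q(z) with P(z) = -z - 2 and Q(z) = z^2 - 9*z + 14.
The denominator factors as Q(z) = (z - 7)*(z - 2), so z = 7 is a simple zero of Q and P is analytic there; z = 7 is therefore a simple pole and
  Res(f, z₀) = P(z₀)/Q'(z₀).

Q'(z) = 2*z - 9, so Q'(7) = 5.
P(7) = -9.

Res(f, 7) = (-9)/(5) = -9/5

Final answer: -9/5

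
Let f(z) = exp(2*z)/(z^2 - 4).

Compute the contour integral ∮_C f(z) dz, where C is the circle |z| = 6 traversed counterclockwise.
By the residue theorem, ∮_C f(z) dz = 2πi · (sum of the residues of f at the poles inside |z| = 6).

The denominator factors as (z - 2)*(z + 2), so the singularities of f are simple poles at z = 2, z = -2.
  |2|² = 4 < 36 = 6², so this pole is inside the contour.
  |-2|² = 4 < 36 = 6², so this pole is inside the contour.

With P(z) = exp(2*z) and Q(z) = z^2 - 4, each pole is simple, so Res(f, z₀) = P(z₀)/Q'(z₀) with Q'(z) = 2*z.
  Res(f, 2) = P(2)/Q'(2) = (exp(4))/(4) = exp(4)/4
  Res(f, -2) = P(-2)/Q'(-2) = (exp(-4))/(-4) = -exp(-4)/4

Sum of residues inside C: -exp(-4)/4 + exp(4)/4
∮_C f(z) dz = 2πi · (-exp(-4)/4 + exp(4)/4) = -I*pi*exp(-4)/2 + I*pi*exp(4)/2

Final answer: -I*pi*exp(-4)/2 + I*pi*exp(4)/2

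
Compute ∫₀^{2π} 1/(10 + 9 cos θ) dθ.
Let J = ∫₀^{2π} dθ/(10 + 9 cos θ).
Put z = e^{iθ}: then cos θ = (z + 1/z)/2, dθ = dz/(iz), and z runs once counterclockwise around |z| = 1:
  J = ∮_{|z|=1} 1/(10 + 9*(z + 1/z)/2) · dz/(iz) = (2/i) ∮_{|z|=1} dz/(9*z^2 + 20*z + 9).
The roots of 9*z^2 + 20*z + 9 are z = (-10 ± sqrt(10^2 - 9^2))/9, with sqrt(19) = sqrt(19); their product is 1, so only z₊ = -10/9 + sqrt(19)/9 lies inside the unit circle (z₋ = -10/9 - sqrt(19)/9 lies outside).
z₊ is a simple zero of q(z) = 9*z^2 + 20*z + 9, so Res(1/q, z₊) = 1/q'(z₊) with q'(z) = 18*z + 20; and q'(z₊) = 9*(z₊ - z₋) = 2*sqrt(19).
Therefore J = (2/i) · 2πi · 1/(2*sqrt(19)) = 2*pi/(sqrt(19)) = 2*sqrt(19)*pi/19

Final answer: 2*sqrt(19)*pi/19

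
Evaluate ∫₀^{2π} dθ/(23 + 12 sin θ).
Call the integral J. The integrand is 2π-periodic and we integrate over a full period, so shifting θ does not change the value (θ → θ + π/2 turns sin θ into cos θ). Hence
  J = ∫₀^{2π} dθ/(23 + 12 cos θ).
Put z = e^{iθ}: then cos θ = (z + 1/z)/2, dθ = dz/(iz), and z runs once counterclockwise around |z| = 1:
  J = ∮_{|z|=1} 1/(23 + 12*(z + 1/z)/2) · dz/(iz) = (2/i) ∮_{|z|=1} dz/(12*z^2 + 46*z + 12).
The roots of 12*z^2 + 46*z + 12 are z = (-23 ± sqrt(23^2 - 12^2))/12, with sqrt(385) = sqrt(385); their product is 1, so only z₊ = -23/12 + sqrt(385)/12 lies inside the unit circle (z₋ = -23/12 - sqrt(385)/12 lies outside).
z₊ is a simple zero of q(z) = 12*z^2 + 46*z + 12, so Res(1/q, z₊) = 1/q'(z₊) with q'(z) = 24*z + 46; and q'(z₊) = 12*(z₊ - z₋) = 2*sqrt(385).
Therefore J = (2/i) · 2πi · 1/(2*sqrt(385)) = 2*pi/(sqrt(385)) = 2*sqrt(385)*pi/385

Final answer: 2*sqrt(385)*pi/385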